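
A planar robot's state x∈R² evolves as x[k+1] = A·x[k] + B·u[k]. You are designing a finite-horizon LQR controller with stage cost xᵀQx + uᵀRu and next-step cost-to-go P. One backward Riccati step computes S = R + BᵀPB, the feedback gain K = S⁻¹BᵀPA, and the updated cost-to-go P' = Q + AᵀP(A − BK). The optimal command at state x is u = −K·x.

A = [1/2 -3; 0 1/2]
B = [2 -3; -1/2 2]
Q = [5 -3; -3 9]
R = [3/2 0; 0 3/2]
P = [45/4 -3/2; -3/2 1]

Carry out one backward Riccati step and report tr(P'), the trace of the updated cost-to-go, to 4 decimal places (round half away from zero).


BᵀP = [23.2500 -3.5000; -36.7500 6.5000]
S = R + BᵀPB = [3/2 0; 0 3/2] + [48.2500 -76.7500; -76.7500 123.2500] = [49.7500 -76.7500; -76.7500 124.7500]
BᵀPA = [11.6250 -71.5000; -18.3750 113.5000]
K = S⁻¹·BᵀPA = [0.1265 -0.6603; -0.0695 0.5036]
A−BK = [0.0386 -0.1686; 0.2022 -0.8373]
AᵀP(A−BK) = [0.0655 -0.3207; -0.3207 1.6318]
P' = Q + AᵀP(A−BK) = [5.0655 -3.3207; -3.3207 10.6318]
tr(P') = 15.6973

15.6973


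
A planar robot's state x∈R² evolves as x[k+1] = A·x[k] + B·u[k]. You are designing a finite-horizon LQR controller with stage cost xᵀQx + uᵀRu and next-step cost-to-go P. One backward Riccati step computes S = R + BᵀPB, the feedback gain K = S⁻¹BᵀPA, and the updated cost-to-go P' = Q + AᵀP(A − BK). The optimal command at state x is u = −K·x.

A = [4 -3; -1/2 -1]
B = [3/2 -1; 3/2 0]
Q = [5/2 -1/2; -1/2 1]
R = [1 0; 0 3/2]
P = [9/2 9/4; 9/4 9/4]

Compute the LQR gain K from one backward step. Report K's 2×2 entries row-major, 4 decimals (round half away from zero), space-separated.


0.9373 -1.1431 -1.2307 0.6960

BᵀP = [10.1250 6.7500; -4.5000 -2.2500]
S = R + BᵀPB = [1 0; 0 3/2] + [25.3125 -10.1250; -10.1250 4.5000] = [26.3125 -10.1250; -10.1250 6.0000]
BᵀPA = [37.1250 -37.1250; -16.8750 15.7500]
K = S⁻¹·BᵀPA = [0.9373 -1.1431; -1.2307 0.6960]
A−BK = [1.3633 -0.5893; -1.9060 0.7146]
AᵀP(A−BK) = [7.9950 -4.3171; -4.3171 2.8501]
P' = Q + AᵀP(A−BK) = [10.4950 -4.8171; -4.8171 3.8501]
tr(P') = 14.3452


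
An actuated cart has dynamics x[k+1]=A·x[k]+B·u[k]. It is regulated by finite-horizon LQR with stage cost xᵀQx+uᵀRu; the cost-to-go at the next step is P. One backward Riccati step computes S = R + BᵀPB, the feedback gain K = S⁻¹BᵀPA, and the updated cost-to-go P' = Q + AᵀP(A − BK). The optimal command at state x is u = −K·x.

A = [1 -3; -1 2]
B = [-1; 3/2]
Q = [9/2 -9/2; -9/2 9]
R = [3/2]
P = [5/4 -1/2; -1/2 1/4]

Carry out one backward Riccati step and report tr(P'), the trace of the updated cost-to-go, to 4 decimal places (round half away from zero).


BᵀP = [-2.0000 0.8750]
S = R + BᵀPB = [3/2] + [3.3125] = [4.8125]
BᵀPA = [-2.8750 7.7500]
K = S⁻¹·BᵀPA = [-0.5974 1.6104]
A−BK = [0.4026 -1.3896; -0.1039 -0.4156]
AᵀP(A−BK) = [0.7825 -2.1201; -2.1201 5.7695]
P' = Q + AᵀP(A−BK) = [5.2825 -6.6201; -6.6201 14.7695]
tr(P') = 20.0519

20.0519


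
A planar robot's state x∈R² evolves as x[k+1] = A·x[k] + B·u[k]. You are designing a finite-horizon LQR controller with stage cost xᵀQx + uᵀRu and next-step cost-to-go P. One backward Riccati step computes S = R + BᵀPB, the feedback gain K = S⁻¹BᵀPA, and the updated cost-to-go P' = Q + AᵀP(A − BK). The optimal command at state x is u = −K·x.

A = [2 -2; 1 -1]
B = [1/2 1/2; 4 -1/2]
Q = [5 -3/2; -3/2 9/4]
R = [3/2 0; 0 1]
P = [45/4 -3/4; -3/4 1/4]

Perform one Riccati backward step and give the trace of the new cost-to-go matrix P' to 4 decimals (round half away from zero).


25.5585

BᵀP = [2.6250 0.6250; 6.0000 -0.5000]
S = R + BᵀPB = [3/2 0; 0 1] + [3.8125 1.0000; 1.0000 3.2500] = [5.3125 1.0000; 1.0000 4.2500]
BᵀPA = [5.8750 -5.8750; 11.5000 -11.5000]
K = S⁻¹·BᵀPA = [0.6242 -0.6242; 2.5590 -2.5590]
A−BK = [0.4084 -0.4084; -0.2172 0.2172]
AᵀP(A−BK) = [9.1542 -9.1542; -9.1542 9.1542]
P' = Q + AᵀP(A−BK) = [14.1542 -10.6542; -10.6542 11.4042]
tr(P') = 25.5585


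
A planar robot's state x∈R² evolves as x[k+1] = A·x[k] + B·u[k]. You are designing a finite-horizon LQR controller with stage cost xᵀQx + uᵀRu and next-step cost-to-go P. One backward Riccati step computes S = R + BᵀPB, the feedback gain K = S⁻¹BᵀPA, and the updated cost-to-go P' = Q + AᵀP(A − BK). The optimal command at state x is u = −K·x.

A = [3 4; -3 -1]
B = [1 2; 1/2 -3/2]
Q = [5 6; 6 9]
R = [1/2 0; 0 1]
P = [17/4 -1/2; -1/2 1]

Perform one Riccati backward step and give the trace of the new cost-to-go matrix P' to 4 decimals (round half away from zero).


19.3692

BᵀP = [4.0000 0.0000; 9.2500 -2.5000]
S = R + BᵀPB = [1/2 0; 0 1] + [4.0000 8.0000; 8.0000 22.2500] = [4.5000 8.0000; 8.0000 23.2500]
BᵀPA = [12.0000 16.0000; 35.2500 39.5000]
K = S⁻¹·BᵀPA = [-0.0738 1.3785; 1.5415 1.2246]
A−BK = [-0.0092 0.1723; -0.6508 0.1477]
AᵀP(A−BK) = [2.7969 1.7908; 1.7908 2.5723]
P' = Q + AᵀP(A−BK) = [7.7969 7.7908; 7.7908 11.5723]
tr(P') = 19.3692


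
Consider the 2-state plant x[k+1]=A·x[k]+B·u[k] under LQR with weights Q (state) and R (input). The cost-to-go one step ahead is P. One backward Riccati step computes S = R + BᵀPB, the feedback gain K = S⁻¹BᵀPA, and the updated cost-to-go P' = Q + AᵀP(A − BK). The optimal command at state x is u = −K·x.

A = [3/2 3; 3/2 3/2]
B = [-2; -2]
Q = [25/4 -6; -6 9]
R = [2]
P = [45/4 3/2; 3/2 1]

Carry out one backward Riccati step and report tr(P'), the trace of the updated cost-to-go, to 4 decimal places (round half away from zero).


21.3393

BᵀP = [-25.5000 -5.0000]
S = R + BᵀPB = [2] + [61.0000] = [63.0000]
BᵀPA = [-45.7500 -84.0000]
K = S⁻¹·BᵀPA = [-0.7262 -1.3333]
A−BK = [0.0476 0.3333; 0.0476 -1.1667]
AᵀP(A−BK) = [1.0893 2.0000; 2.0000 5.0000]
P' = Q + AᵀP(A−BK) = [7.3393 -4.0000; -4.0000 14.0000]
tr(P') = 21.3393


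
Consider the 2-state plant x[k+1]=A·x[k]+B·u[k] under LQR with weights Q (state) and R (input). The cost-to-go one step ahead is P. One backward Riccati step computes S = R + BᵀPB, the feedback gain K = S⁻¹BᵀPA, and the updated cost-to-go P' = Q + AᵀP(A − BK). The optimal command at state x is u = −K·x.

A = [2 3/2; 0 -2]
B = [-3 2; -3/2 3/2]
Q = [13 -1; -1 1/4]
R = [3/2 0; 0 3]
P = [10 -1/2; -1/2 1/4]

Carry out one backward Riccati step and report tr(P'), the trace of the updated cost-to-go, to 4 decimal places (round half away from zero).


BᵀP = [-29.2500 1.1250; 19.2500 -0.6250]
S = R + BᵀPB = [3/2 0; 0 3] + [86.0625 -56.8125; -56.8125 37.5625] = [87.5625 -56.8125; -56.8125 40.5625]
BᵀPA = [-58.5000 -46.1250; 38.5000 30.1250]
K = S⁻¹·BᵀPA = [-0.5728 -0.4920; 0.1469 0.0535]
A−BK = [-0.0121 -0.0832; -1.0795 -2.8183]
AᵀP(A−BK) = [0.8366 1.1550; 1.1550 2.1923]
P' = Q + AᵀP(A−BK) = [13.8366 0.1550; 0.1550 2.4423]
tr(P') = 16.2789

16.2789


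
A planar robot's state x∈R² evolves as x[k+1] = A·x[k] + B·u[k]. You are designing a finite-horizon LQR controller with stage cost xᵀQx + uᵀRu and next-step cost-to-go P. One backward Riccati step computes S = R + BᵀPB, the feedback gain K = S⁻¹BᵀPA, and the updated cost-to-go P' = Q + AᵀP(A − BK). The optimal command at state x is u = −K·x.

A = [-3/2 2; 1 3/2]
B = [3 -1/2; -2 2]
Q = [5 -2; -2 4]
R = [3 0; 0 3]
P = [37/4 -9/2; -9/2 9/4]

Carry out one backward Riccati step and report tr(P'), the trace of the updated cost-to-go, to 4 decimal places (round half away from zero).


BᵀP = [36.7500 -18.0000; -13.6250 6.7500]
S = R + BᵀPB = [3 0; 0 3] + [146.2500 -54.3750; -54.3750 20.3125] = [149.2500 -54.3750; -54.3750 23.3125]
BᵀPA = [-73.1250 46.5000; 27.1875 -17.1250]
K = S⁻¹·BᵀPA = [-0.4331 0.2924; 0.1560 -0.0525]
A−BK = [-0.1227 1.0965; -0.1783 2.1899]
AᵀP(A−BK) = [0.6497 -0.4386; -0.4386 0.5654]
P' = Q + AᵀP(A−BK) = [5.6497 -2.4386; -2.4386 4.5654]
tr(P') = 10.2151

10.2151


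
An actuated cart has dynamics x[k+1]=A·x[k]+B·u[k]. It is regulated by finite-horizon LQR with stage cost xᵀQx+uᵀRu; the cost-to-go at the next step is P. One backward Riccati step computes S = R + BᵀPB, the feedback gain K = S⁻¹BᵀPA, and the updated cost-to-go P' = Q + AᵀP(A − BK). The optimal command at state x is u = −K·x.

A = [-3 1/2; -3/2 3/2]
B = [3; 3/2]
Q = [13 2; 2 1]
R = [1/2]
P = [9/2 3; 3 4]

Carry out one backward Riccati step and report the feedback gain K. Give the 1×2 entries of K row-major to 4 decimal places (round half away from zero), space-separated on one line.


-0.9935 0.4091

BᵀP = [18.0000 15.0000]
S = R + BᵀPB = [1/2] + [76.5000] = [77.0000]
BᵀPA = [-76.5000 31.5000]
K = S⁻¹·BᵀPA = [-0.9935 0.4091]
A−BK = [-0.0195 -0.7273; -0.0097 0.8864]
AᵀP(A−BK) = [0.4968 -0.2045; -0.2045 1.7386]
P' = Q + AᵀP(A−BK) = [13.4968 1.7955; 1.7955 2.7386]
tr(P') = 16.2354


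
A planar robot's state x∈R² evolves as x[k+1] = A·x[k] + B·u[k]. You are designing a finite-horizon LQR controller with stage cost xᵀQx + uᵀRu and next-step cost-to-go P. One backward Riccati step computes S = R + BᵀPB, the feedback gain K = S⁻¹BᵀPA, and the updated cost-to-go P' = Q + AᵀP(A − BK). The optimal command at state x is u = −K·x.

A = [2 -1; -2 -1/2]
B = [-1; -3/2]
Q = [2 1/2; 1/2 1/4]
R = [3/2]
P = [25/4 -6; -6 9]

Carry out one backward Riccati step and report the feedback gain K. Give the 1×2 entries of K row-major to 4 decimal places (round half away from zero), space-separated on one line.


BᵀP = [2.7500 -7.5000]
S = R + BᵀPB = [3/2] + [8.5000] = [10.0000]
BᵀPA = [20.5000 1.0000]
K = S⁻¹·BᵀPA = [2.0500 0.1000]
A−BK = [4.0500 -0.9000; 1.0750 -0.3500]
AᵀP(A−BK) = [66.9750 -11.5500; -11.5500 2.4000]
P' = Q + AᵀP(A−BK) = [68.9750 -11.0500; -11.0500 2.6500]
tr(P') = 71.6250

2.0500 0.1000


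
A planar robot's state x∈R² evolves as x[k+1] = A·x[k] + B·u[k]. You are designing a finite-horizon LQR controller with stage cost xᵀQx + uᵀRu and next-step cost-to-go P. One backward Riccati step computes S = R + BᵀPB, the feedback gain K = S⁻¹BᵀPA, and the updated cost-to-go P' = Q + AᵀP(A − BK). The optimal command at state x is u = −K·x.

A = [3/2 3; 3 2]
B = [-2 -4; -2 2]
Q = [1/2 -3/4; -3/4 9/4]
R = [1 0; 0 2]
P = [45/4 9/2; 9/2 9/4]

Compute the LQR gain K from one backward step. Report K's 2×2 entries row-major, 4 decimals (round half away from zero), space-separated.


BᵀP = [-31.5000 -13.5000; -36.0000 -13.5000]
S = R + BᵀPB = [1 0; 0 2] + [90.0000 99.0000; 99.0000 117.0000] = [91.0000 99.0000; 99.0000 119.0000]
BᵀPA = [-87.7500 -121.5000; -94.5000 -135.0000]
K = S⁻¹·BᵀPA = [-1.0571 -1.0637; 0.0854 -0.2495]
A−BK = [-0.2729 -0.1255; 0.7150 0.3716]
AᵀP(A−BK) = [1.3641 1.2049; 1.2049 1.3242]
P' = Q + AᵀP(A−BK) = [1.8641 0.4549; 0.4549 3.5742]
tr(P') = 5.4383

-1.0571 -1.0637 0.0854 -0.2495


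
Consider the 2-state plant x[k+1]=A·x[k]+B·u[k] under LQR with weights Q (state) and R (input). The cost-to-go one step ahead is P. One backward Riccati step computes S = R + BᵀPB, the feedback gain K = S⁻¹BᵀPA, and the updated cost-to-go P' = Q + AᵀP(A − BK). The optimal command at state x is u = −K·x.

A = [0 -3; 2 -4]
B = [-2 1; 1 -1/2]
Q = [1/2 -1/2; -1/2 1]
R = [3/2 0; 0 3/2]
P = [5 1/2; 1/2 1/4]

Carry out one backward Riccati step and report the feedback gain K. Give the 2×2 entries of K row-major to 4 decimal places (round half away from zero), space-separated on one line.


BᵀP = [-9.5000 -0.7500; 4.7500 0.3750]
S = R + BᵀPB = [3/2 0; 0 3/2] + [18.2500 -9.1250; -9.1250 4.5625] = [19.7500 -9.1250; -9.1250 6.0625]
BᵀPA = [-1.5000 31.5000; 0.7500 -15.7500]
K = S⁻¹·BᵀPA = [-0.0617 1.2956; 0.0308 -0.6478]
A−BK = [-0.1542 0.2391; 2.0771 -5.6195]
AᵀP(A−BK) = [0.8843 -2.5707; -2.5707 9.9846]
P' = Q + AᵀP(A−BK) = [1.3843 -3.0707; -3.0707 10.9846]
tr(P') = 12.3689

-0.0617 1.2956 0.0308 -0.6478


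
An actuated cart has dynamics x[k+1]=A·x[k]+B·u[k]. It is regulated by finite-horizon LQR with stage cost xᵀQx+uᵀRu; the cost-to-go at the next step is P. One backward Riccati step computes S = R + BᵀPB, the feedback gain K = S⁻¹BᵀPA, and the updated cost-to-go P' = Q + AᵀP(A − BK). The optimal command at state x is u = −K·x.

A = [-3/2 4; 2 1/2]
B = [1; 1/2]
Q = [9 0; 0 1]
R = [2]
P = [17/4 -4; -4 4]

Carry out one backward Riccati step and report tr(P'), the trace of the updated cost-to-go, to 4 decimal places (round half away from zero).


BᵀP = [2.2500 -2.0000]
S = R + BᵀPB = [2] + [1.2500] = [3.2500]
BᵀPA = [-7.3750 8.0000]
K = S⁻¹·BᵀPA = [-2.2692 2.4615]
A−BK = [0.7692 1.5385; 3.1346 -0.7308]
AᵀP(A−BK) = [32.8269 -32.3462; -32.3462 33.3077]
P' = Q + AᵀP(A−BK) = [41.8269 -32.3462; -32.3462 34.3077]
tr(P') = 76.1346

76.1346


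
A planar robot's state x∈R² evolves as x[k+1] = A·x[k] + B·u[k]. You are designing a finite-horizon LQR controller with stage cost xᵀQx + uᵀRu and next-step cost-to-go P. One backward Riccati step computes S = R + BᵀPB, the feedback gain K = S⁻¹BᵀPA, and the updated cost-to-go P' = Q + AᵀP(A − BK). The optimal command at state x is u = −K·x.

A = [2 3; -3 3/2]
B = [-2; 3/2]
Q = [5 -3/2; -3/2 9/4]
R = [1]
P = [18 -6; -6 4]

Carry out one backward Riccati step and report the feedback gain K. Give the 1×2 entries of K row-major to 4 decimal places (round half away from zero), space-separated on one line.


BᵀP = [-45.0000 18.0000]
S = R + BᵀPB = [1] + [117.0000] = [118.0000]
BᵀPA = [-144.0000 -108.0000]
K = S⁻¹·BᵀPA = [-1.2203 -0.9153]
A−BK = [-0.4407 1.1695; -1.1695 2.8729]
AᵀP(A−BK) = [4.2712 -5.7966; -5.7966 18.1525]
P' = Q + AᵀP(A−BK) = [9.2712 -7.2966; -7.2966 20.4025]
tr(P') = 29.6737

-1.2203 -0.9153


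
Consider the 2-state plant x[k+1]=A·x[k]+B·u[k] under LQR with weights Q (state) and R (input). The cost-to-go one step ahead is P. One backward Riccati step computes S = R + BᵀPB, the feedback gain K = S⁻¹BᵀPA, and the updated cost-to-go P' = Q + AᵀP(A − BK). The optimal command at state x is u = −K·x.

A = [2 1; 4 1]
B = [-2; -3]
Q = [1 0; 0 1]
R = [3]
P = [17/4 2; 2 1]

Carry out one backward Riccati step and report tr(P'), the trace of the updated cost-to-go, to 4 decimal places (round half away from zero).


BᵀP = [-14.5000 -7.0000]
S = R + BᵀPB = [3] + [50.0000] = [53.0000]
BᵀPA = [-57.0000 -21.5000]
K = S⁻¹·BᵀPA = [-1.0755 -0.4057]
A−BK = [-0.1509 0.1887; 0.7736 -0.2170]
AᵀP(A−BK) = [3.6981 1.3774; 1.3774 0.5283]
P' = Q + AᵀP(A−BK) = [4.6981 1.3774; 1.3774 1.5283]
tr(P') = 6.2264

6.2264


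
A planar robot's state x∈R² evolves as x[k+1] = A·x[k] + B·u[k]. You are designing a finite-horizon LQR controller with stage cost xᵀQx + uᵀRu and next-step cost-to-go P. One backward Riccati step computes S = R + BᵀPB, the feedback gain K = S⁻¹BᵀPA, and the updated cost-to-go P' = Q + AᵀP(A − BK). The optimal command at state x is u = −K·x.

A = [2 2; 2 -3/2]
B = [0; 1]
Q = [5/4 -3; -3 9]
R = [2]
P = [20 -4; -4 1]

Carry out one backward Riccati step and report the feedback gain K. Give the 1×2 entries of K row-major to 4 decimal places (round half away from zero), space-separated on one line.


-2.0000 -3.1667

BᵀP = [-4.0000 1.0000]
S = R + BᵀPB = [2] + [1.0000] = [3.0000]
BᵀPA = [-6.0000 -9.5000]
K = S⁻¹·BᵀPA = [-2.0000 -3.1667]
A−BK = [2.0000 2.0000; 4.0000 1.6667]
AᵀP(A−BK) = [40.0000 54.0000; 54.0000 76.1667]
P' = Q + AᵀP(A−BK) = [41.2500 51.0000; 51.0000 85.1667]
tr(P') = 126.4167


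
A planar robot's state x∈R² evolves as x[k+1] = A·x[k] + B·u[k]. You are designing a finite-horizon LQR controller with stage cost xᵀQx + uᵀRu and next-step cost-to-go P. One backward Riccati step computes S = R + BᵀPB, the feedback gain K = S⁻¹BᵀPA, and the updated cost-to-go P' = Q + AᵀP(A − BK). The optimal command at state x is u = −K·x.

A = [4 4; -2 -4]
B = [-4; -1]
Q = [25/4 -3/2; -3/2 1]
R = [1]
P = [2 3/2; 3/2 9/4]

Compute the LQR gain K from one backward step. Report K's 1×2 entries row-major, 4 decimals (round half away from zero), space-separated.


-0.4550 -0.1058

BᵀP = [-9.5000 -8.2500]
S = R + BᵀPB = [1] + [46.2500] = [47.2500]
BᵀPA = [-21.5000 -5.0000]
K = S⁻¹·BᵀPA = [-0.4550 -0.1058]
A−BK = [2.1799 3.5767; -2.4550 -4.1058]
AᵀP(A−BK) = [7.2169 11.7249; 11.7249 19.4709]
P' = Q + AᵀP(A−BK) = [13.4669 10.2249; 10.2249 20.4709]
tr(P') = 33.9378


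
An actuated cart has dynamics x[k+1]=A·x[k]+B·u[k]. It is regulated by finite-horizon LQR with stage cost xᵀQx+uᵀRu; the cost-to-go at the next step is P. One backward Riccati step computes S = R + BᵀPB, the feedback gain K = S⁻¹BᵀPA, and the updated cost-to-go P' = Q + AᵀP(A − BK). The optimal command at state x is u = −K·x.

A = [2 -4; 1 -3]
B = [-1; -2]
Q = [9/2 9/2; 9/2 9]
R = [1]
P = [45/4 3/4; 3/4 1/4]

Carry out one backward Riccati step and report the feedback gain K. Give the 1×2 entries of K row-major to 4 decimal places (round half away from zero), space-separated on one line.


-1.6462 3.3692

BᵀP = [-12.7500 -1.2500]
S = R + BᵀPB = [1] + [15.2500] = [16.2500]
BᵀPA = [-26.7500 54.7500]
K = S⁻¹·BᵀPA = [-1.6462 3.3692]
A−BK = [0.3538 -0.6308; -2.2923 3.7385]
AᵀP(A−BK) = [4.2154 -8.1231; -8.1231 15.7846]
P' = Q + AᵀP(A−BK) = [8.7154 -3.6231; -3.6231 24.7846]
tr(P') = 33.5000


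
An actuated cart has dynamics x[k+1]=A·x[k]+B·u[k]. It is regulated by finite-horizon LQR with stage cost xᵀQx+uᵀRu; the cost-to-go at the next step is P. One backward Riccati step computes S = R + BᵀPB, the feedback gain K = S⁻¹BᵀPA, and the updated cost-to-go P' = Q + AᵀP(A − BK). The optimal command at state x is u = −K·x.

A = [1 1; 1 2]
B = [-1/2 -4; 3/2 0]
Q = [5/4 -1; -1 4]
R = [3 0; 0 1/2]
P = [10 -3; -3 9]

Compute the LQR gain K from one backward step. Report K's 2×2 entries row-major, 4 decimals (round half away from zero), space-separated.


BᵀP = [-9.5000 15.0000; -40.0000 12.0000]
S = R + BᵀPB = [3 0; 0 1/2] + [27.2500 38.0000; 38.0000 160.0000] = [30.2500 38.0000; 38.0000 160.5000]
BᵀPA = [5.5000 20.5000; -28.0000 -16.0000]
K = S⁻¹·BᵀPA = [0.5707 1.1428; -0.3096 -0.3703]
A−BK = [0.0471 0.0904; 0.1439 0.2858]
AᵀP(A−BK) = [1.1930 2.3473; 2.3473 4.6484]
P' = Q + AᵀP(A−BK) = [2.4430 1.3473; 1.3473 8.6484]
tr(P') = 11.0914

0.5707 1.1428 -0.3096 -0.3703


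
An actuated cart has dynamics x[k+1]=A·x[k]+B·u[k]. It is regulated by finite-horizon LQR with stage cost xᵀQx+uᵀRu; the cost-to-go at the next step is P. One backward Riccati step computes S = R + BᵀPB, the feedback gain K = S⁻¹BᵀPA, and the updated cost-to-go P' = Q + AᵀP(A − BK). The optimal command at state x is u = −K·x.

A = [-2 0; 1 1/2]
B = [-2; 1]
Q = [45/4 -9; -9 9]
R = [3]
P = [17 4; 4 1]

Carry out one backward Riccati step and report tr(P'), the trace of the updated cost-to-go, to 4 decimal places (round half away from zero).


23.1205

BᵀP = [-30.0000 -7.0000]
S = R + BᵀPB = [3] + [53.0000] = [56.0000]
BᵀPA = [53.0000 -3.5000]
K = S⁻¹·BᵀPA = [0.9464 -0.0625]
A−BK = [-0.1071 -0.1250; 0.0536 0.5625]
AᵀP(A−BK) = [2.8393 -0.1875; -0.1875 0.0313]
P' = Q + AᵀP(A−BK) = [14.0893 -9.1875; -9.1875 9.0313]
tr(P') = 23.1205


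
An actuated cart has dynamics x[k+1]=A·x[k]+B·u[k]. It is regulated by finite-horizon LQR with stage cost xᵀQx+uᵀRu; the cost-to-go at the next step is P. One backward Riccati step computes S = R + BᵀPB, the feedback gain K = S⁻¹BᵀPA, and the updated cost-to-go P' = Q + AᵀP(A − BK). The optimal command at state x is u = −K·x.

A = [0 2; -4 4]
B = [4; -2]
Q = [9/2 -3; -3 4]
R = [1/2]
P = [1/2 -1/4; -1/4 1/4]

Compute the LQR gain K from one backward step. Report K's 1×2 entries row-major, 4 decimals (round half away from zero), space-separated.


BᵀP = [2.5000 -1.5000]
S = R + BᵀPB = [1/2] + [13.0000] = [13.5000]
BᵀPA = [6.0000 -1.0000]
K = S⁻¹·BᵀPA = [0.4444 -0.0741]
A−BK = [-1.7778 2.2963; -3.1111 3.8519]
AᵀP(A−BK) = [1.3333 -1.5556; -1.5556 1.9259]
P' = Q + AᵀP(A−BK) = [5.8333 -4.5556; -4.5556 5.9259]
tr(P') = 11.7593

0.4444 -0.0741


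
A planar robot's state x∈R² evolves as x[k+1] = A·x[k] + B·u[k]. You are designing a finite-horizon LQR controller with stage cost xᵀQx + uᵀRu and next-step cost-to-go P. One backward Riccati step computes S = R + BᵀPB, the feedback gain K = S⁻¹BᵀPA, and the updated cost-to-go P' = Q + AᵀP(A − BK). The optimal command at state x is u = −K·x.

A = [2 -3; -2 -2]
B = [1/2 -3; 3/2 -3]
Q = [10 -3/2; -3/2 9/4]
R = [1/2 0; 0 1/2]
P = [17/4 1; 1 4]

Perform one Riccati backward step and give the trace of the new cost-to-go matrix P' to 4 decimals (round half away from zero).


BᵀP = [3.6250 6.5000; -15.7500 -15.0000]
S = R + BᵀPB = [1/2 0; 0 1/2] + [11.5625 -30.3750; -30.3750 92.2500] = [12.0625 -30.3750; -30.3750 92.7500]
BᵀPA = [-5.7500 -23.8750; -1.5000 77.2500]
K = S⁻¹·BᵀPA = [-2.9511 0.6733; -0.9826 1.0534]
A−BK = [0.5276 -0.1765; -0.5213 0.1502]
AᵀP(A−BK) = [6.5573 -2.0487; -2.0487 0.9511]
P' = Q + AᵀP(A−BK) = [16.5573 -3.5487; -3.5487 3.2011]
tr(P') = 19.7584

19.7584


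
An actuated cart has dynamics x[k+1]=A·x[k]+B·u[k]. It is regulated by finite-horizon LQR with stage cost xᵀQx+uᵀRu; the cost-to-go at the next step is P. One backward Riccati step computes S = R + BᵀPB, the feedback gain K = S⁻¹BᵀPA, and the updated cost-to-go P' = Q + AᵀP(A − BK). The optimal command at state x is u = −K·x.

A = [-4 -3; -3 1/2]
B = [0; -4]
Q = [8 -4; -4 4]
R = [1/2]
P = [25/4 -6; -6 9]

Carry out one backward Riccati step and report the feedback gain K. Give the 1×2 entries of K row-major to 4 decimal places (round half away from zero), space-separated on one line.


BᵀP = [24.0000 -36.0000]
S = R + BᵀPB = [1/2] + [144.0000] = [144.5000]
BᵀPA = [12.0000 -90.0000]
K = S⁻¹·BᵀPA = [0.0830 -0.6228]
A−BK = [-4.0000 -3.0000; -2.6678 -1.9913]
AᵀP(A−BK) = [36.0035 26.9740; 26.9740 20.4446]
P' = Q + AᵀP(A−BK) = [44.0035 22.9740; 22.9740 24.4446]
tr(P') = 68.4481

0.0830 -0.6228


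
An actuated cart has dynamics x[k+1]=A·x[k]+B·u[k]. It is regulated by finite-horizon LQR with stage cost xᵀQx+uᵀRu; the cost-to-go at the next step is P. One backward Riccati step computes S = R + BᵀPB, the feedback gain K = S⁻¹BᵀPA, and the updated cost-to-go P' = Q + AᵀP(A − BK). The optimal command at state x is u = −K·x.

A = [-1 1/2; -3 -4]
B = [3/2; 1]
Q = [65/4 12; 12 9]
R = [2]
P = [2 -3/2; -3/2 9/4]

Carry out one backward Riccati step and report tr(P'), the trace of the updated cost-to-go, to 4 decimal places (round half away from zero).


80.3382

BᵀP = [1.5000 0.0000]
S = R + BᵀPB = [2] + [2.2500] = [4.2500]
BᵀPA = [-1.5000 0.7500]
K = S⁻¹·BᵀPA = [-0.3529 0.1765]
A−BK = [-0.4706 0.2353; -2.6471 -4.1765]
AᵀP(A−BK) = [12.7206 22.5147; 22.5147 42.3676]
P' = Q + AᵀP(A−BK) = [28.9706 34.5147; 34.5147 51.3676]
tr(P') = 80.3382


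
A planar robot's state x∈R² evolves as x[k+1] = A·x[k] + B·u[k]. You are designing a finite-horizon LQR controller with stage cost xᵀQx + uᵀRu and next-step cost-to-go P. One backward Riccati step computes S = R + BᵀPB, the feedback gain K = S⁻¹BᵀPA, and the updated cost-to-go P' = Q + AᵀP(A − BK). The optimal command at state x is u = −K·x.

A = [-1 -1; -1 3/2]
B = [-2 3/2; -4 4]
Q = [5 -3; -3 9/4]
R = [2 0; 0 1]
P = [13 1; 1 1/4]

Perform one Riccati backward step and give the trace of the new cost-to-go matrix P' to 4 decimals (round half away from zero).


9.4101

BᵀP = [-30.0000 -3.0000; 23.5000 2.5000]
S = R + BᵀPB = [2 0; 0 1] + [72.0000 -57.0000; -57.0000 45.2500] = [74.0000 -57.0000; -57.0000 46.2500]
BᵀPA = [33.0000 25.5000; -26.0000 -19.7500]
K = S⁻¹·BᵀPA = [0.2550 0.3091; -0.2478 -0.0461]
A−BK = [-0.1182 -0.3127; 1.0115 2.9207]
AᵀP(A−BK) = [0.3898 0.7266; 0.7266 1.7704]
P' = Q + AᵀP(A−BK) = [5.3898 -2.2734; -2.2734 4.0204]
tr(P') = 9.4101


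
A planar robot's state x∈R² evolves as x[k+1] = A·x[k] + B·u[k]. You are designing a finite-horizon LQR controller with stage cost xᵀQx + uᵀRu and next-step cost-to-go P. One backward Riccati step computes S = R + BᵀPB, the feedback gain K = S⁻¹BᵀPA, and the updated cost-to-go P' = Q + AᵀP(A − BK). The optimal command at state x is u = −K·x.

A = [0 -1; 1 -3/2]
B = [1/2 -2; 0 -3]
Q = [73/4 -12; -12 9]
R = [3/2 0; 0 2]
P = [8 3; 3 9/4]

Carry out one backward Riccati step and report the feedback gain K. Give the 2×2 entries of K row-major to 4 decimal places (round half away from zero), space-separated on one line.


-0.1504 -0.0783 -0.1621 0.4781

BᵀP = [4.0000 1.5000; -25.0000 -12.7500]
S = R + BᵀPB = [3/2 0; 0 2] + [2.0000 -12.5000; -12.5000 88.2500] = [3.5000 -12.5000; -12.5000 90.2500]
BᵀPA = [1.5000 -6.2500; -12.7500 44.1250]
K = S⁻¹·BᵀPA = [-0.1504 -0.0783; -0.1621 0.4781]
A−BK = [-0.2490 -0.0047; 0.5137 -0.0658]
AᵀP(A−BK) = [0.4088 -0.1621; -0.1621 0.4781]
P' = Q + AᵀP(A−BK) = [18.6588 -12.1621; -12.1621 9.4781]
tr(P') = 28.1368


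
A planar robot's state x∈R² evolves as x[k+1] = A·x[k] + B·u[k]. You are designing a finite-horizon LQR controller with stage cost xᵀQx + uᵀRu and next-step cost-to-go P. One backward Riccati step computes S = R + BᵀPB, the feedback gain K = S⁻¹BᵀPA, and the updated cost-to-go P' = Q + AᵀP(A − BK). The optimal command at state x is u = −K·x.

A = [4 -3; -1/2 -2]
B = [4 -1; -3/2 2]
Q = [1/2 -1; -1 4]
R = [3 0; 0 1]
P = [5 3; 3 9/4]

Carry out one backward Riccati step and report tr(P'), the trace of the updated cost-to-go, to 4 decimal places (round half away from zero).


BᵀP = [15.5000 8.6250; 1.0000 1.5000]
S = R + BᵀPB = [3 0; 0 1] + [49.0625 1.7500; 1.7500 2.0000] = [52.0625 1.7500; 1.7500 3.0000]
BᵀPA = [57.6875 -63.7500; 3.2500 -6.0000]
K = S⁻¹·BᵀPA = [1.0931 -1.1804; 0.4457 -1.3114]
A−BK = [0.0735 0.4102; 0.2482 -1.1478]
AᵀP(A−BK) = [4.0580 -4.8931; -4.8931 6.8804]
P' = Q + AᵀP(A−BK) = [4.5580 -5.8931; -5.8931 10.8804]
tr(P') = 15.4384

15.4384


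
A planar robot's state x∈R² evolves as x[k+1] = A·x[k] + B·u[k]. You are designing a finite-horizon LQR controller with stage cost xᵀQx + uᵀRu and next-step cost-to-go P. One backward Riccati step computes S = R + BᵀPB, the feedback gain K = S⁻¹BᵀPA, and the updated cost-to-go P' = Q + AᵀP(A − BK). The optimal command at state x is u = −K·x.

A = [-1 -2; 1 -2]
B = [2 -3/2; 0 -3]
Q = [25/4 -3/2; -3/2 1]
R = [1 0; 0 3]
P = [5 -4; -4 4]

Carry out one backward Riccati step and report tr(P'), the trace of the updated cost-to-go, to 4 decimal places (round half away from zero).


BᵀP = [10.0000 -8.0000; 4.5000 -6.0000]
S = R + BᵀPB = [1 0; 0 3] + [20.0000 9.0000; 9.0000 11.2500] = [21.0000 9.0000; 9.0000 14.2500]
BᵀPA = [-18.0000 -4.0000; -10.5000 3.0000]
K = S⁻¹·BᵀPA = [-0.7423 -0.3849; -0.2680 0.4536]
A−BK = [0.0825 -0.5498; 0.1959 -0.6392]
AᵀP(A−BK) = [0.8247 -0.1649; -0.1649 1.0997]
P' = Q + AᵀP(A−BK) = [7.0747 -1.6649; -1.6649 2.0997]
tr(P') = 9.1744

9.1744


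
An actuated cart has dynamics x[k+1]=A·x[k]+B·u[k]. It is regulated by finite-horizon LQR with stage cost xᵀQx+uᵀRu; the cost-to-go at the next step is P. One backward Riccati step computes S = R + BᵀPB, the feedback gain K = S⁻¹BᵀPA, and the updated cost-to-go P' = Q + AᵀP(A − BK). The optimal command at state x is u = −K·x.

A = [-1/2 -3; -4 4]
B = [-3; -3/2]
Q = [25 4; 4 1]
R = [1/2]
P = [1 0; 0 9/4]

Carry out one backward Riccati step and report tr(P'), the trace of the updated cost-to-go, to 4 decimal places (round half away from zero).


90.4088

BᵀP = [-3.0000 -3.3750]
S = R + BᵀPB = [1/2] + [14.0625] = [14.5625]
BᵀPA = [15.0000 -4.5000]
K = S⁻¹·BᵀPA = [1.0300 -0.3090]
A−BK = [2.5901 -3.9270; -2.4549 3.5365]
AᵀP(A−BK) = [20.7994 -29.8648; -29.8648 43.6094]
P' = Q + AᵀP(A−BK) = [45.7994 -25.8648; -25.8648 44.6094]
tr(P') = 90.4088


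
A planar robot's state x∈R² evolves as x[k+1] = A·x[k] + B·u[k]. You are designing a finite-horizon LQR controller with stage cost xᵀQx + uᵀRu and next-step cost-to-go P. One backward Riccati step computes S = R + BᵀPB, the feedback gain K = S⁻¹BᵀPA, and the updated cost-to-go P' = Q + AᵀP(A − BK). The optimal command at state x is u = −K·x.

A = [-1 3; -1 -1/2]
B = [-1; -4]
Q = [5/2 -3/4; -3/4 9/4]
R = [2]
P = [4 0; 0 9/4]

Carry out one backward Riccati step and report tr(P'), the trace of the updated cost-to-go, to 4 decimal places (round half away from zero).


BᵀP = [-4.0000 -9.0000]
S = R + BᵀPB = [2] + [40.0000] = [42.0000]
BᵀPA = [13.0000 -7.5000]
K = S⁻¹·BᵀPA = [0.3095 -0.1786]
A−BK = [-0.6905 2.8214; 0.2381 -1.2143]
AᵀP(A−BK) = [2.2262 -8.5536; -8.5536 35.2232]
P' = Q + AᵀP(A−BK) = [4.7262 -9.3036; -9.3036 37.4732]
tr(P') = 42.1994

42.1994


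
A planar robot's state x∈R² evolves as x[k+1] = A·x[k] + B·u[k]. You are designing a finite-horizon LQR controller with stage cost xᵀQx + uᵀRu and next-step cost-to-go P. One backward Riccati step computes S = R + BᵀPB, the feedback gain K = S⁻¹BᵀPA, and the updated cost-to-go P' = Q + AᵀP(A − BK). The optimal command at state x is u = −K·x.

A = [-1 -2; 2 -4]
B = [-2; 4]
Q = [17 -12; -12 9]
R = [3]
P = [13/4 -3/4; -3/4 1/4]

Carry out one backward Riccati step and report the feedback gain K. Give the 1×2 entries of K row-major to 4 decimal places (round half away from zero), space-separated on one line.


BᵀP = [-9.5000 2.5000]
S = R + BᵀPB = [3] + [29.0000] = [32.0000]
BᵀPA = [14.5000 9.0000]
K = S⁻¹·BᵀPA = [0.4531 0.2813]
A−BK = [-0.0938 -1.4375; 0.1875 -5.1250]
AᵀP(A−BK) = [0.6797 0.4219; 0.4219 2.4688]
P' = Q + AᵀP(A−BK) = [17.6797 -11.5781; -11.5781 11.4688]
tr(P') = 29.1484

0.4531 0.2813


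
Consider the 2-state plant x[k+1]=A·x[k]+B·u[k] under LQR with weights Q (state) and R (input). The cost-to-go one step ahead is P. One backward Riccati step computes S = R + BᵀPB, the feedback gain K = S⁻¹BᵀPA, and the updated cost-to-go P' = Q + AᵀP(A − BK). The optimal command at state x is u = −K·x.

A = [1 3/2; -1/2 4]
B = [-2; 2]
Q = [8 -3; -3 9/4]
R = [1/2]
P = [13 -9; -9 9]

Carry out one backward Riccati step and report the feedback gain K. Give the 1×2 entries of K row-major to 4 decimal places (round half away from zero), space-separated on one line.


BᵀP = [-44.0000 36.0000]
S = R + BᵀPB = [1/2] + [160.0000] = [160.5000]
BᵀPA = [-62.0000 78.0000]
K = S⁻¹·BᵀPA = [-0.3863 0.4860]
A−BK = [0.2274 2.4720; 0.2726 3.0280]
AᵀP(A−BK) = [0.2998 2.3808; 2.3808 27.3435]
P' = Q + AᵀP(A−BK) = [8.2998 -0.6192; -0.6192 29.5935]
tr(P') = 37.8933

-0.3863 0.4860


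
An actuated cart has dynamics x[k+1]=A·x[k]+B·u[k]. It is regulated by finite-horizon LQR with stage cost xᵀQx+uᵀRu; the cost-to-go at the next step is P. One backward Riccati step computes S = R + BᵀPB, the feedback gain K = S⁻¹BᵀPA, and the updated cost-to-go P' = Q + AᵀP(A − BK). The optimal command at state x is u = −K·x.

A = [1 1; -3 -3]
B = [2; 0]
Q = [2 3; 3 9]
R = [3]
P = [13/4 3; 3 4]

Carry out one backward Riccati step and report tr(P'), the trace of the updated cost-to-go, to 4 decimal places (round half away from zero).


36.9688

BᵀP = [6.5000 6.0000]
S = R + BᵀPB = [3] + [13.0000] = [16.0000]
BᵀPA = [-11.5000 -11.5000]
K = S⁻¹·BᵀPA = [-0.7188 -0.7188]
A−BK = [2.4375 2.4375; -3.0000 -3.0000]
AᵀP(A−BK) = [12.9844 12.9844; 12.9844 12.9844]
P' = Q + AᵀP(A−BK) = [14.9844 15.9844; 15.9844 21.9844]
tr(P') = 36.9688


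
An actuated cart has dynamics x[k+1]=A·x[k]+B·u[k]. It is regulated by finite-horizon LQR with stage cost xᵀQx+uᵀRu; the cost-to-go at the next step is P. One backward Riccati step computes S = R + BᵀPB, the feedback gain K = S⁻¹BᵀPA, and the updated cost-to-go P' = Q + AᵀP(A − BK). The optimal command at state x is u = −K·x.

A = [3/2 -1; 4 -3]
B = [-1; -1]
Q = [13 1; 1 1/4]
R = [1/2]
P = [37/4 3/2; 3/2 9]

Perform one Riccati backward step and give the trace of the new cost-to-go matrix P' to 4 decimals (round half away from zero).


57.9066

BᵀP = [-10.7500 -10.5000]
S = R + BᵀPB = [1/2] + [21.2500] = [21.7500]
BᵀPA = [-58.1250 42.2500]
K = S⁻¹·BᵀPA = [-2.6724 1.9425]
A−BK = [-1.1724 0.9425; 1.3276 -1.0575]
AᵀP(A−BK) = [27.4784 -21.7155; -21.7155 17.1782]
P' = Q + AᵀP(A−BK) = [40.4784 -20.7155; -20.7155 17.4282]
tr(P') = 57.9066


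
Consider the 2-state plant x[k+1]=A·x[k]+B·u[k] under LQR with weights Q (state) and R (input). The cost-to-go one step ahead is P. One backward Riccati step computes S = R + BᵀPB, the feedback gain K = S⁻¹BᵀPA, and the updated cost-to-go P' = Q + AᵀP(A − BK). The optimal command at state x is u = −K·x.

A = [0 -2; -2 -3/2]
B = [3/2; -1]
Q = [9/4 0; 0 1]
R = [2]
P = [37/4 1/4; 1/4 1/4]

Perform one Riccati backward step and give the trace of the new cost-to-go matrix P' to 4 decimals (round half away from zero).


9.5700

BᵀP = [13.6250 0.1250]
S = R + BᵀPB = [2] + [20.3125] = [22.3125]
BᵀPA = [-0.2500 -27.4375]
K = S⁻¹·BᵀPA = [-0.0112 -1.2297]
A−BK = [0.0168 -0.1555; -2.0112 -2.7297]
AᵀP(A−BK) = [0.9972 1.4426; 1.4426 5.3228]
P' = Q + AᵀP(A−BK) = [3.2472 1.4426; 1.4426 6.3228]
tr(P') = 9.5700


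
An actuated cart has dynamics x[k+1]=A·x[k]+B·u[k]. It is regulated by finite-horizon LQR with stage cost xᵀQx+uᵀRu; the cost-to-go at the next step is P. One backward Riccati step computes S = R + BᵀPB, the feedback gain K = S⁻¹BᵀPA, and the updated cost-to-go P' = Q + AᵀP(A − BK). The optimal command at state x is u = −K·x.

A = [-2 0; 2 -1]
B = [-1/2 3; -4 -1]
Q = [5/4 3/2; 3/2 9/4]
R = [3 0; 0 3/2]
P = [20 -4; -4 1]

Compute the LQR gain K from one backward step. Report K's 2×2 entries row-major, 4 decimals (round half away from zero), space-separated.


-0.1789 0.1222 -0.7284 0.0511

BᵀP = [6.0000 -2.0000; 64.0000 -13.0000]
S = R + BᵀPB = [3 0; 0 3/2] + [5.0000 20.0000; 20.0000 205.0000] = [8.0000 20.0000; 20.0000 206.5000]
BᵀPA = [-16.0000 2.0000; -154.0000 13.0000]
K = S⁻¹·BᵀPA = [-0.1789 0.1222; -0.7284 0.0511]
A−BK = [0.0958 -0.0923; 0.5559 -0.4601]
AᵀP(A−BK) = [0.9585 -0.1725; -0.1725 0.0911]
P' = Q + AᵀP(A−BK) = [2.2085 1.3275; 1.3275 2.3411]
tr(P') = 4.5495


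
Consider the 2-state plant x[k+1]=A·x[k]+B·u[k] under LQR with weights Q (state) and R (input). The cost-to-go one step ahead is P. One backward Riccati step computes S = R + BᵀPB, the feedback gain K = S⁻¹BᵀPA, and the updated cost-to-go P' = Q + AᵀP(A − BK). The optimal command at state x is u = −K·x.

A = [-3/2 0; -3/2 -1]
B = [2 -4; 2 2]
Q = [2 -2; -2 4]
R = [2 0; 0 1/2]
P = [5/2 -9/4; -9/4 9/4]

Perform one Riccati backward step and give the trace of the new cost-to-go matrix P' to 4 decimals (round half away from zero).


BᵀP = [0.5000 0.0000; -14.5000 13.5000]
S = R + BᵀPB = [2 0; 0 1/2] + [1.0000 -2.0000; -2.0000 85.0000] = [3.0000 -2.0000; -2.0000 85.5000]
BᵀPA = [-0.7500 0.0000; 1.5000 -13.5000]
K = S⁻¹·BᵀPA = [-0.2421 -0.1069; 0.0119 -0.1604]
A−BK = [-0.9683 -0.4277; -1.0396 -0.4653]
AᵀP(A−BK) = [0.3631 0.1604; 0.1604 0.0847]
P' = Q + AᵀP(A−BK) = [2.3631 -1.8396; -1.8396 4.0847]
tr(P') = 6.4478

6.4478


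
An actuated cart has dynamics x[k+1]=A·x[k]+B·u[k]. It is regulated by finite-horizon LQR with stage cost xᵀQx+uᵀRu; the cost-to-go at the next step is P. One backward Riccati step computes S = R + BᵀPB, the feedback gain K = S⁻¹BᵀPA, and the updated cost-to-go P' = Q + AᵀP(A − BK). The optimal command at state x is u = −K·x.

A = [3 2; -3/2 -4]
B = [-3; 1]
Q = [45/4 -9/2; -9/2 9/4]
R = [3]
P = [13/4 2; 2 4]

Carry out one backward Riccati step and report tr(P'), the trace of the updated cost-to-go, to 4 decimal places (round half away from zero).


BᵀP = [-7.7500 -2.0000]
S = R + BᵀPB = [3] + [21.2500] = [24.2500]
BᵀPA = [-20.2500 -7.5000]
K = S⁻¹·BᵀPA = [-0.8351 -0.3093]
A−BK = [0.4948 1.0722; -0.6649 -3.6907]
AᵀP(A−BK) = [3.3402 7.2371; 7.2371 42.6804]
P' = Q + AᵀP(A−BK) = [14.5902 2.7371; 2.7371 44.9304]
tr(P') = 59.5206

59.5206


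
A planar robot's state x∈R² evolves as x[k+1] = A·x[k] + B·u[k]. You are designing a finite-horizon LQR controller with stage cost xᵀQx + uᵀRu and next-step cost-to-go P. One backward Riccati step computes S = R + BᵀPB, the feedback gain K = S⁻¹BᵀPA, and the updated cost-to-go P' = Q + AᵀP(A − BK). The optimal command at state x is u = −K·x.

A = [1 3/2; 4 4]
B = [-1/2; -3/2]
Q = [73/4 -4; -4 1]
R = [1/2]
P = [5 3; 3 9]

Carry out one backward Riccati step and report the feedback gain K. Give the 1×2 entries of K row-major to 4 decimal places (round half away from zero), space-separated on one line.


-2.5283 -2.6604

BᵀP = [-7.0000 -15.0000]
S = R + BᵀPB = [1/2] + [26.0000] = [26.5000]
BᵀPA = [-67.0000 -70.5000]
K = S⁻¹·BᵀPA = [-2.5283 -2.6604]
A−BK = [-0.2642 0.1698; 0.2075 0.0094]
AᵀP(A−BK) = [3.6038 3.2547; 3.2547 3.6934]
P' = Q + AᵀP(A−BK) = [21.8538 -0.7453; -0.7453 4.6934]
tr(P') = 26.5472


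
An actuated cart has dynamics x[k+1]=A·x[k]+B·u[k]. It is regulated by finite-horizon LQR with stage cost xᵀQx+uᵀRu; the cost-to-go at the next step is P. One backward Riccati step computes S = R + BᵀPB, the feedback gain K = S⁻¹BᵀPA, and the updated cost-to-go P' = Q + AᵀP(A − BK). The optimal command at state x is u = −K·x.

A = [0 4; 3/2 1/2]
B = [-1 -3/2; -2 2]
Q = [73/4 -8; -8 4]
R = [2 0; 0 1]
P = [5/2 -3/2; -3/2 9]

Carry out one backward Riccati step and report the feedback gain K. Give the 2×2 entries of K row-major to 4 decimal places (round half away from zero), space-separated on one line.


-0.3934 -1.3897 0.3312 -1.2354

BᵀP = [0.5000 -16.5000; -6.7500 20.2500]
S = R + BᵀPB = [2 0; 0 1] + [32.5000 -33.7500; -33.7500 50.6250] = [34.5000 -33.7500; -33.7500 51.6250]
BᵀPA = [-24.7500 -6.2500; 30.3750 -16.8750]
K = S⁻¹·BᵀPA = [-0.3934 -1.3897; 0.3312 -1.2354]
A−BK = [0.1034 0.7572; 0.0508 0.1914]
AᵀP(A−BK) = [0.4534 0.8801; 0.8801 6.7170]
P' = Q + AᵀP(A−BK) = [18.7034 -7.1199; -7.1199 10.7170]
tr(P') = 29.4205


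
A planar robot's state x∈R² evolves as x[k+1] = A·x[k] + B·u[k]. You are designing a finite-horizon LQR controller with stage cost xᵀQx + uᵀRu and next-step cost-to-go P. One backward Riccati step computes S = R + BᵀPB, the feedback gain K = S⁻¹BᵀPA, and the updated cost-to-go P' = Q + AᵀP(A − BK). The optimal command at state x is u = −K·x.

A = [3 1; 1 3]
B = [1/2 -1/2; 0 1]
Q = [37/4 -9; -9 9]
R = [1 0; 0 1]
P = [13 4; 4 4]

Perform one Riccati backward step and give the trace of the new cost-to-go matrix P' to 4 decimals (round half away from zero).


77.2803

BᵀP = [6.5000 2.0000; -2.5000 2.0000]
S = R + BᵀPB = [1 0; 0 1] + [3.2500 -1.2500; -1.2500 3.2500] = [4.2500 -1.2500; -1.2500 4.2500]
BᵀPA = [21.5000 12.5000; -5.5000 3.5000]
K = S⁻¹·BᵀPA = [5.1212 3.4848; 0.2121 1.8485]
A−BK = [0.5455 0.1818; 0.7879 1.1515]
AᵀP(A−BK) = [36.0606 26.2424; 26.2424 22.9697]
P' = Q + AᵀP(A−BK) = [45.3106 17.2424; 17.2424 31.9697]
tr(P') = 77.2803


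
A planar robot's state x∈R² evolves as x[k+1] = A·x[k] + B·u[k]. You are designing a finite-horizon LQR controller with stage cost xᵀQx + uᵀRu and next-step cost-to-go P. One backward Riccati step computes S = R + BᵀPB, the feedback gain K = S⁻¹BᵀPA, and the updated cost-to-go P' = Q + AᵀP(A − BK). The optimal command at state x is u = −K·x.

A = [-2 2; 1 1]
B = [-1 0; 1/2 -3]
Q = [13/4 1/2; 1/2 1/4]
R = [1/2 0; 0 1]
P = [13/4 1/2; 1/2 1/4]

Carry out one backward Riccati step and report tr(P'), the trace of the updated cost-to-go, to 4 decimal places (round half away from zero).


7.2632

BᵀP = [-3.0000 -0.3750; -1.5000 -0.7500]
S = R + BᵀPB = [1/2 0; 0 1] + [2.8125 1.1250; 1.1250 2.2500] = [3.3125 1.1250; 1.1250 3.2500]
BᵀPA = [5.6250 -6.3750; 2.2500 -3.7500]
K = S⁻¹·BᵀPA = [1.6579 -1.7368; 0.1184 -0.5526]
A−BK = [-0.3421 0.2632; 0.5263 0.2105]
AᵀP(A−BK) = [1.6579 -1.7368; -1.7368 2.1053]
P' = Q + AᵀP(A−BK) = [4.9079 -1.2368; -1.2368 2.3553]
tr(P') = 7.2632
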